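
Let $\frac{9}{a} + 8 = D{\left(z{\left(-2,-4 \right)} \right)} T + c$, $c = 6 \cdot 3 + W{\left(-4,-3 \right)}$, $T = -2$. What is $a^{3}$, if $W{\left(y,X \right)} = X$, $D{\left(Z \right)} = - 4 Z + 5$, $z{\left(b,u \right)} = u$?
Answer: $- \frac{729}{42875} \approx -0.017003$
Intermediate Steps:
$D{\left(Z \right)} = 5 - 4 Z$
$c = 15$ ($c = 6 \cdot 3 - 3 = 18 - 3 = 15$)
$a = - \frac{9}{35}$ ($a = \frac{9}{-8 + \left(\left(5 - -16\right) \left(-2\right) + 15\right)} = \frac{9}{-8 + \left(\left(5 + 16\right) \left(-2\right) + 15\right)} = \frac{9}{-8 + \left(21 \left(-2\right) + 15\right)} = \frac{9}{-8 + \left(-42 + 15\right)} = \frac{9}{-8 - 27} = \frac{9}{-35} = 9 \left(- \frac{1}{35}\right) = - \frac{9}{35} \approx -0.25714$)
$a^{3} = \left(- \frac{9}{35}\right)^{3} = - \frac{729}{42875}$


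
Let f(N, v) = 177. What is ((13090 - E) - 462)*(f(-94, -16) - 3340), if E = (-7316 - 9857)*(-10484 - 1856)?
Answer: 670246633296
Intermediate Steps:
E = 211914820 (E = -17173*(-12340) = 211914820)
((13090 - E) - 462)*(f(-94, -16) - 3340) = ((13090 - 1*211914820) - 462)*(177 - 3340) = ((13090 - 211914820) - 462)*(-3163) = (-211901730 - 462)*(-3163) = -211902192*(-3163) = 670246633296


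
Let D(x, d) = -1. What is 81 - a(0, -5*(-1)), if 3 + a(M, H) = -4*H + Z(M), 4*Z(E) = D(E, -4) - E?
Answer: 417/4 ≈ 104.25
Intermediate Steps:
Z(E) = -¼ - E/4 (Z(E) = (-1 - E)/4 = -¼ - E/4)
a(M, H) = -13/4 - 4*H - M/4 (a(M, H) = -3 + (-4*H + (-¼ - M/4)) = -3 + (-¼ - 4*H - M/4) = -13/4 - 4*H - M/4)
81 - a(0, -5*(-1)) = 81 - (-13/4 - (-20)*(-1) - ¼*0) = 81 - (-13/4 - 4*5 + 0) = 81 - (-13/4 - 20 + 0) = 81 - 1*(-93/4) = 81 + 93/4 = 417/4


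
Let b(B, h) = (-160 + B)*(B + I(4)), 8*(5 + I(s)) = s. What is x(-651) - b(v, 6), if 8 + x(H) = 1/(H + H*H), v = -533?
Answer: -78810735412/211575 ≈ -3.7250e+5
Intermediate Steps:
I(s) = -5 + s/8
b(B, h) = (-160 + B)*(-9/2 + B) (b(B, h) = (-160 + B)*(B + (-5 + (⅛)*4)) = (-160 + B)*(B + (-5 + ½)) = (-160 + B)*(B - 9/2) = (-160 + B)*(-9/2 + B))
x(H) = -8 + 1/(H + H²) (x(H) = -8 + 1/(H + H*H) = -8 + 1/(H + H²))
x(-651) - b(v, 6) = (1 - 8*(-651) - 8*(-651)²)/((-651)*(1 - 651)) - (720 + (-533)² - 329/2*(-533)) = -1/651*(1 + 5208 - 8*423801)/(-650) - (720 + 284089 + 175357/2) = -1/651*(-1/650)*(1 + 5208 - 3390408) - 1*744975/2 = -1/651*(-1/650)*(-3385199) - 744975/2 = -3385199/423150 - 744975/2 = -78810735412/211575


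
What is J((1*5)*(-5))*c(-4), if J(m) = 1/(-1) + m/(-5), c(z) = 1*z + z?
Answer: -32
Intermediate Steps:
c(z) = 2*z (c(z) = z + z = 2*z)
J(m) = -1 - m/5 (J(m) = 1*(-1) + m*(-⅕) = -1 - m/5)
J((1*5)*(-5))*c(-4) = (-1 - 1*5*(-5)/5)*(2*(-4)) = (-1 - (-5))*(-8) = (-1 - ⅕*(-25))*(-8) = (-1 + 5)*(-8) = 4*(-8) = -32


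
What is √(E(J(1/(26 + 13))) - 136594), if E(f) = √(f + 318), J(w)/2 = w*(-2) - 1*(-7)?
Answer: √(-207759474 + 156*√31551)/39 ≈ 369.56*I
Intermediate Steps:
J(w) = 14 - 4*w (J(w) = 2*(w*(-2) - 1*(-7)) = 2*(-2*w + 7) = 2*(7 - 2*w) = 14 - 4*w)
E(f) = √(318 + f)
√(E(J(1/(26 + 13))) - 136594) = √(√(318 + (14 - 4/(26 + 13))) - 136594) = √(√(318 + (14 - 4/39)) - 136594) = √(√(318 + 542/39) - 136594) = √(√(12944/39) - 136594) = √(4*√31551/39 - 136594) = √(-136594 + 4*√31551/39)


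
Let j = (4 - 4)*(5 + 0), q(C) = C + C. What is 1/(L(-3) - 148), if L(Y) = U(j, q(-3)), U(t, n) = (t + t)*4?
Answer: -1/148 ≈ -0.0067568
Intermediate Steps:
q(C) = 2*C
j = 0 (j = 0*5 = 0)
U(t, n) = 8*t (U(t, n) = (2*t)*4 = 8*t)
L(Y) = 0 (L(Y) = 8*0 = 0)
1/(L(-3) - 148) = 1/(0 - 148) = 1/(-148) = -1/148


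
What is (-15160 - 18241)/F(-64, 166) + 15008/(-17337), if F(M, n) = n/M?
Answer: 18529094720/1438971 ≈ 12877.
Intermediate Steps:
(-15160 - 18241)/F(-64, 166) + 15008/(-17337) = (-15160 - 18241)/((166/(-64))) + 15008/(-17337) = -33401/(166*(-1/64)) + 15008*(-1/17337) = -33401/(-83/32) - 15008/17337 = -33401*(-32/83) - 15008/17337 = 1068832/83 - 15008/17337 = 18529094720/1438971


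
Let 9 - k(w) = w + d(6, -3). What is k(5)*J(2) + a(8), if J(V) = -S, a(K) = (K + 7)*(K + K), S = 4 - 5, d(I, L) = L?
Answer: 247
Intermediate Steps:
S = -1
k(w) = 12 - w (k(w) = 9 - (w - 3) = 9 - (-3 + w) = 9 + (3 - w) = 12 - w)
a(K) = 2*K*(7 + K) (a(K) = (7 + K)*(2*K) = 2*K*(7 + K))
J(V) = 1 (J(V) = -1*(-1) = 1)
k(5)*J(2) + a(8) = (12 - 1*5)*1 + 2*8*(7 + 8) = (12 - 5)*1 + 2*8*15 = 7*1 + 240 = 7 + 240 = 247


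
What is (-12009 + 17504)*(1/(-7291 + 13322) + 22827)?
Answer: 756494660810/6031 ≈ 1.2543e+8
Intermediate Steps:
(-12009 + 17504)*(1/(-7291 + 13322) + 22827) = 5495*(1/6031 + 22827) = 5495*(137669638/6031) = 756494660810/6031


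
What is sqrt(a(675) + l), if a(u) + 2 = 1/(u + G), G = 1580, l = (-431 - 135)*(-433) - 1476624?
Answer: I*sqrt(6262452366445)/2255 ≈ 1109.8*I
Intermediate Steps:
l = -1231546 (l = -566*(-433) - 1476624 = 245078 - 1476624 = -1231546)
a(u) = -2 + 1/(1580 + u) (a(u) = -2 + 1/(u + 1580) = -2 + 1/(1580 + u))
sqrt(a(675) + l) = sqrt((-3159 - 2*675)/(1580 + 675) - 1231546) = sqrt((-3159 - 1350)/2255 - 1231546) = sqrt((1/2255)*(-4509) - 1231546) = sqrt(-4509/2255 - 1231546) = sqrt(-2777140739/2255) = I*sqrt(6262452366445)/2255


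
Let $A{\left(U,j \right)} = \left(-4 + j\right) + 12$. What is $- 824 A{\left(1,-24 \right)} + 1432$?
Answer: $14616$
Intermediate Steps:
$A{\left(U,j \right)} = 8 + j$
$- 824 A{\left(1,-24 \right)} + 1432 = - 824 \left(8 - 24\right) + 1432 = \left(-824\right) \left(-16\right) + 1432 = 13184 + 1432 = 14616$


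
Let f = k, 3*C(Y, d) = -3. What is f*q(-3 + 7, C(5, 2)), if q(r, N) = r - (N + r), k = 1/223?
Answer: 1/223 ≈ 0.0044843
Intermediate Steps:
C(Y, d) = -1 (C(Y, d) = (1/3)*(-3) = -1)
k = 1/223 ≈ 0.0044843
f = 1/223 ≈ 0.0044843
q(r, N) = -N (q(r, N) = r + (-N - r) = -N)
f*q(-3 + 7, C(5, 2)) = (-1*(-1))/223 = (1/223)*1 = 1/223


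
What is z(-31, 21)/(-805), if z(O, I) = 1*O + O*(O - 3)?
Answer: -1023/805 ≈ -1.2708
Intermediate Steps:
z(O, I) = O + O*(-3 + O)
z(-31, 21)/(-805) = -31*(-2 - 31)/(-805) = -31*(-33)*(-1/805) = 1023*(-1/805) = -1023/805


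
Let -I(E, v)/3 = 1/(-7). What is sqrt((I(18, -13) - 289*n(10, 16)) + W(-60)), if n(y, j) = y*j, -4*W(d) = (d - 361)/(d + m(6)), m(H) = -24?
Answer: I*sqrt(326275257)/84 ≈ 215.04*I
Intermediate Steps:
I(E, v) = 3/7 (I(E, v) = -3/(-7) = -3*(-1/7) = 3/7)
W(d) = -(-361 + d)/(4*(-24 + d)) (W(d) = -(d - 361)/(4*(d - 24)) = -(-361 + d)/(4*(-24 + d)))
n(y, j) = j*y
sqrt((I(18, -13) - 289*n(10, 16)) + W(-60)) = sqrt((3/7 - 4624*10) + (361 - 1*(-60))/(4*(-24 - 60))) = sqrt((3/7 - 289*160) + (1/4)*(361 + 60)/(-84)) = sqrt((3/7 - 46240) + (1/4)*(-1/84)*421) = sqrt(-323677/7 - 421/336) = sqrt(-15536917/336) = I*sqrt(326275257)/84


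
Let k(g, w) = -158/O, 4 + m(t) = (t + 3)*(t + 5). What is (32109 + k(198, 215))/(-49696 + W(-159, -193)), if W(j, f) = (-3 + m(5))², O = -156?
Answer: -2504581/3460626 ≈ -0.72374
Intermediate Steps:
m(t) = -4 + (3 + t)*(5 + t) (m(t) = -4 + (t + 3)*(t + 5) = -4 + (3 + t)*(5 + t))
W(j, f) = 5329 (W(j, f) = (-3 + (11 + 5² + 8*5))² = (-3 + (11 + 25 + 40))² = (-3 + 76)² = 73² = 5329)
k(g, w) = 79/78 (k(g, w) = -158/(-156) = -158*(-1/156) = 79/78)
(32109 + k(198, 215))/(-49696 + W(-159, -193)) = (32109 + 79/78)/(-49696 + 5329) = (2504581/78)/(-44367) = (2504581/78)*(-1/44367) = -2504581/3460626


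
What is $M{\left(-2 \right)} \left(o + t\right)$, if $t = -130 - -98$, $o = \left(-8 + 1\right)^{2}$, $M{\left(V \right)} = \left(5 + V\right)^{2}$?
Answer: $153$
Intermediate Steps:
$o = 49$ ($o = \left(-7\right)^{2} = 49$)
$t = -32$ ($t = -130 + 98 = -32$)
$M{\left(-2 \right)} \left(o + t\right) = \left(5 - 2\right)^{2} \left(49 - 32\right) = 3^{2} \cdot 17 = 9 \cdot 17 = 153$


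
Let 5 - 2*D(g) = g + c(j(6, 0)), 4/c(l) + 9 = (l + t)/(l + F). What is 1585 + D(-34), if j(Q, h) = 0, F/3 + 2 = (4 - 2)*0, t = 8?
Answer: 99491/62 ≈ 1604.7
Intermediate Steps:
F = -6 (F = -6 + 3*((4 - 2)*0) = -6 + 3*(2*0) = -6 + 3*0 = -6 + 0 = -6)
c(l) = 4/(-9 + (8 + l)/(-6 + l)) (c(l) = 4/(-9 + (l + 8)/(l - 6)) = 4/(-9 + (8 + l)/(-6 + l)))
D(g) = 167/62 - g/2 (D(g) = 5/2 - (g + 2*(6 - 1*0)/(-31 + 4*0))/2 = 5/2 - (g + 2*(6 + 0)/(-31 + 0))/2 = 5/2 - (g + 2*6/(-31))/2 = 5/2 - (g + 2*(-1/31)*6)/2 = 5/2 - (g - 12/31)/2 = 5/2 - (-12/31 + g)/2 = 5/2 + (6/31 - g/2) = 167/62 - g/2)
1585 + D(-34) = 1585 + (167/62 - 1/2*(-34)) = 1585 + (167/62 + 17) = 1585 + 1221/62 = 99491/62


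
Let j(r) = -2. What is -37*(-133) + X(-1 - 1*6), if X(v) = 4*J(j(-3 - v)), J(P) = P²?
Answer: 4937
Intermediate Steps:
X(v) = 16 (X(v) = 4*(-2)² = 4*4 = 16)
-37*(-133) + X(-1 - 1*6) = -37*(-133) + 16 = 4921 + 16 = 4937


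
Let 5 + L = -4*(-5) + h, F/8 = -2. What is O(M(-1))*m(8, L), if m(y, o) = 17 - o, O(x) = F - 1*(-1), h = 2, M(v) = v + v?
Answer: 0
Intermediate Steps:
M(v) = 2*v
F = -16 (F = 8*(-2) = -16)
L = 17 (L = -5 + (-4*(-5) + 2) = -5 + (20 + 2) = -5 + 22 = 17)
O(x) = -15 (O(x) = -16 - 1*(-1) = -16 + 1 = -15)
O(M(-1))*m(8, L) = -15*(17 - 1*17) = -15*(17 - 17) = -15*0 = 0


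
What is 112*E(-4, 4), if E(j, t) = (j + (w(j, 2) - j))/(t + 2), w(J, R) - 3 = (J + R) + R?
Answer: 56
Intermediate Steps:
w(J, R) = 3 + J + 2*R (w(J, R) = 3 + ((J + R) + R) = 3 + (J + 2*R) = 3 + J + 2*R)
E(j, t) = (7 + j)/(2 + t) (E(j, t) = (j + ((3 + j + 2*2) - j))/(t + 2) = (j + ((3 + j + 4) - j))/(2 + t) = (j + ((7 + j) - j))/(2 + t) = (j + 7)/(2 + t) = (7 + j)/(2 + t))
112*E(-4, 4) = 112*((7 - 4)/(2 + 4)) = 112*(3/6) = 112*((⅙)*3) = 112*(½) = 56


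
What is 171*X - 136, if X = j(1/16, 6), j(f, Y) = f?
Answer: -2005/16 ≈ -125.31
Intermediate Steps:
X = 1/16 ≈ 0.062500
171*X - 136 = 171*(1/16) - 136 = 171/16 - 136 = -2005/16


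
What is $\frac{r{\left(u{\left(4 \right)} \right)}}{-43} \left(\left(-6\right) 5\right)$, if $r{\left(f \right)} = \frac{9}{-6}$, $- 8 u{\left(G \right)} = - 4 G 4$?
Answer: $- \frac{45}{43} \approx -1.0465$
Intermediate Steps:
$u{\left(G \right)} = 2 G$ ($u{\left(G \right)} = - \frac{- 4 G 4}{8} = - \frac{\left(-16\right) G}{8} = 2 G$)
$r{\left(f \right)} = - \frac{3}{2}$ ($r{\left(f \right)} = 9 \left(- \frac{1}{6}\right) = - \frac{3}{2}$)
$\frac{r{\left(u{\left(4 \right)} \right)}}{-43} \left(\left(-6\right) 5\right) = - \frac{3}{2 \left(-43\right)} \left(\left(-6\right) 5\right) = \left(- \frac{3}{2}\right) \left(- \frac{1}{43}\right) \left(-30\right) = \frac{3}{86} \left(-30\right) = - \frac{45}{43}$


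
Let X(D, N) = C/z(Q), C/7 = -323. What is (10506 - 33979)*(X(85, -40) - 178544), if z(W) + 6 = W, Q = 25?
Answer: 4193756599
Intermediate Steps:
z(W) = -6 + W
C = -2261 (C = 7*(-323) = -2261)
X(D, N) = -119 (X(D, N) = -2261/(-6 + 25) = -2261/19 = -2261*1/19 = -119)
(10506 - 33979)*(X(85, -40) - 178544) = (10506 - 33979)*(-119 - 178544) = -23473*(-178663) = 4193756599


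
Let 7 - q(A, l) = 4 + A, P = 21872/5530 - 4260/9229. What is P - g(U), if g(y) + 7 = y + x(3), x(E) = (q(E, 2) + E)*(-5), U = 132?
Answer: -2717850906/25518185 ≈ -106.51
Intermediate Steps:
P = 89149444/25518185 (P = 21872*(1/5530) - 4260*1/9229 = 10936/2765 - 4260/9229 = 89149444/25518185 ≈ 3.4936)
q(A, l) = 3 - A (q(A, l) = 7 - (4 + A) = 7 + (-4 - A) = 3 - A)
x(E) = -15 (x(E) = ((3 - E) + E)*(-5) = 3*(-5) = -15)
g(y) = -22 + y (g(y) = -7 + (y - 15) = -7 + (-15 + y) = -22 + y)
P - g(U) = 89149444/25518185 - (-22 + 132) = 89149444/25518185 - 1*110 = 89149444/25518185 - 110 = -2717850906/25518185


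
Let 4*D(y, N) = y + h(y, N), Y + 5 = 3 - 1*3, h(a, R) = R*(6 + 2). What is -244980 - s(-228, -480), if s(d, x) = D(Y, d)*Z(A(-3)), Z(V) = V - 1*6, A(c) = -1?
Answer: -992723/4 ≈ -2.4818e+5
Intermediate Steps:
Z(V) = -6 + V (Z(V) = V - 6 = -6 + V)
h(a, R) = 8*R (h(a, R) = R*8 = 8*R)
Y = -5 (Y = -5 + (3 - 1*3) = -5 + (3 - 3) = -5 + 0 = -5)
D(y, N) = 2*N + y/4 (D(y, N) = (y + 8*N)/4 = 2*N + y/4)
s(d, x) = 35/4 - 14*d (s(d, x) = (2*d + (1/4)*(-5))*(-6 - 1) = (2*d - 5/4)*(-7) = (-5/4 + 2*d)*(-7) = 35/4 - 14*d)
-244980 - s(-228, -480) = -244980 - (35/4 - 14*(-228)) = -244980 - (35/4 + 3192) = -244980 - 1*12803/4 = -244980 - 12803/4 = -992723/4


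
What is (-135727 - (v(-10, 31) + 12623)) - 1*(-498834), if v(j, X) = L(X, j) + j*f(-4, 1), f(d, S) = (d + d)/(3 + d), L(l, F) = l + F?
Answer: 350543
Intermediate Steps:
L(l, F) = F + l
f(d, S) = 2*d/(3 + d) (f(d, S) = (2*d)/(3 + d) = 2*d/(3 + d))
v(j, X) = X + 9*j (v(j, X) = (j + X) + j*(2*(-4)/(3 - 4)) = (X + j) + j*(2*(-4)/(-1)) = (X + j) + j*(2*(-4)*(-1)) = (X + j) + j*8 = (X + j) + 8*j = X + 9*j)
(-135727 - (v(-10, 31) + 12623)) - 1*(-498834) = (-135727 - ((31 + 9*(-10)) + 12623)) - 1*(-498834) = (-135727 - ((31 - 90) + 12623)) + 498834 = (-135727 - (-59 + 12623)) + 498834 = (-135727 - 1*12564) + 498834 = (-135727 - 12564) + 498834 = -148291 + 498834 = 350543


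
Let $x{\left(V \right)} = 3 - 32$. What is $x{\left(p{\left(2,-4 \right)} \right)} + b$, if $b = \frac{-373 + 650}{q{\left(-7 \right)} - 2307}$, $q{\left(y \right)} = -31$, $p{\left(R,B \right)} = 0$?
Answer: $- \frac{68079}{2338} \approx -29.118$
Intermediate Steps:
$x{\left(V \right)} = -29$
$b = - \frac{277}{2338}$ ($b = \frac{-373 + 650}{-31 - 2307} = \frac{277}{-2338} = 277 \left(- \frac{1}{2338}\right) = - \frac{277}{2338} \approx -0.11848$)
$x{\left(p{\left(2,-4 \right)} \right)} + b = -29 - \frac{277}{2338} = - \frac{68079}{2338}$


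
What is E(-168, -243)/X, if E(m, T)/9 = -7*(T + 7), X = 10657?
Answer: 14868/10657 ≈ 1.3951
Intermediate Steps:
E(m, T) = -441 - 63*T (E(m, T) = 9*(-7*(T + 7)) = 9*(-7*(7 + T)) = 9*(-49 - 7*T) = -441 - 63*T)
E(-168, -243)/X = (-441 - 63*(-243))/10657 = (-441 + 15309)*(1/10657) = 14868*(1/10657) = 14868/10657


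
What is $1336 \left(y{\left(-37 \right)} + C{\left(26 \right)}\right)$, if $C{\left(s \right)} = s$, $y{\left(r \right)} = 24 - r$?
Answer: $116232$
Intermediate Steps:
$1336 \left(y{\left(-37 \right)} + C{\left(26 \right)}\right) = 1336 \left(\left(24 - -37\right) + 26\right) = 1336 \left(\left(24 + 37\right) + 26\right) = 1336 \left(61 + 26\right) = 1336 \cdot 87 = 116232$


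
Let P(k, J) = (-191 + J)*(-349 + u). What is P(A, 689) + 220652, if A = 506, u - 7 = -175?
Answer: -36814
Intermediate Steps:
u = -168 (u = 7 - 175 = -168)
P(k, J) = 98747 - 517*J (P(k, J) = (-191 + J)*(-349 - 168) = (-191 + J)*(-517) = 98747 - 517*J)
P(A, 689) + 220652 = (98747 - 517*689) + 220652 = (98747 - 356213) + 220652 = -257466 + 220652 = -36814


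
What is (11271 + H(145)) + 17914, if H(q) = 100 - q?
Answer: 29140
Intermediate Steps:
(11271 + H(145)) + 17914 = (11271 + (100 - 1*145)) + 17914 = (11271 + (100 - 145)) + 17914 = (11271 - 45) + 17914 = 11226 + 17914 = 29140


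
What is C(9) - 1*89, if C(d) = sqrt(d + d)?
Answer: -89 + 3*sqrt(2) ≈ -84.757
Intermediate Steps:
C(d) = sqrt(2)*sqrt(d) (C(d) = sqrt(2*d) = sqrt(2)*sqrt(d))
C(9) - 1*89 = sqrt(2)*sqrt(9) - 1*89 = sqrt(2)*3 - 89 = 3*sqrt(2) - 89 = -89 + 3*sqrt(2)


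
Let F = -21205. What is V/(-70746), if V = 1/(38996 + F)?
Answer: -1/1258642086 ≈ -7.9451e-10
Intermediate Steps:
V = 1/17791 (V = 1/(38996 - 21205) = 1/17791 ≈ 5.6208e-5)
V/(-70746) = (1/17791)/(-70746) = (1/17791)*(-1/70746) = -1/1258642086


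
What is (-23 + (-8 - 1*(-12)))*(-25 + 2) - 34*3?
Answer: 335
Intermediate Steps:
(-23 + (-8 - 1*(-12)))*(-25 + 2) - 34*3 = (-23 + (-8 + 12))*(-23) - 102 = (-23 + 4)*(-23) - 102 = -19*(-23) - 102 = 437 - 102 = 335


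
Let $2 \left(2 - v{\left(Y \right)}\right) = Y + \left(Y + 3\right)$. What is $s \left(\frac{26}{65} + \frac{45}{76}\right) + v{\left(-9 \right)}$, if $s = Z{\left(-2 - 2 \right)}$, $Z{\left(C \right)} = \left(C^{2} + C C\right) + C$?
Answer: $\frac{7083}{190} \approx 37.279$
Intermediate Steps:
$v{\left(Y \right)} = \frac{1}{2} - Y$ ($v{\left(Y \right)} = 2 - \frac{Y + \left(Y + 3\right)}{2} = 2 - \frac{Y + \left(3 + Y\right)}{2} = 2 - \frac{3 + 2 Y}{2} = 2 - \left(\frac{3}{2} + Y\right) = \frac{1}{2} - Y$)
$Z{\left(C \right)} = C + 2 C^{2}$ ($Z{\left(C \right)} = \left(C^{2} + C^{2}\right) + C = 2 C^{2} + C = C + 2 C^{2}$)
$s = 28$ ($s = \left(-2 - 2\right) \left(1 + 2 \left(-2 - 2\right)\right) = - 4 \left(1 + 2 \left(-4\right)\right) = - 4 \left(1 - 8\right) = \left(-4\right) \left(-7\right) = 28$)
$s \left(\frac{26}{65} + \frac{45}{76}\right) + v{\left(-9 \right)} = 28 \left(\frac{26}{65} + \frac{45}{76}\right) + \left(\frac{1}{2} - -9\right) = 28 \left(26 \cdot \frac{1}{65} + 45 \cdot \frac{1}{76}\right) + \left(\frac{1}{2} + 9\right) = 28 \left(\frac{2}{5} + \frac{45}{76}\right) + \frac{19}{2} = 28 \cdot \frac{377}{380} + \frac{19}{2} = \frac{2639}{95} + \frac{19}{2} = \frac{7083}{190}$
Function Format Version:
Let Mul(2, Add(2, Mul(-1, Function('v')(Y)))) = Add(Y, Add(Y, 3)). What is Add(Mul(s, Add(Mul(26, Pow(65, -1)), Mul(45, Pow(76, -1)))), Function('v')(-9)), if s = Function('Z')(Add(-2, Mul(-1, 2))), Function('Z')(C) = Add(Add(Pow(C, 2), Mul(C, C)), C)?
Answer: Rational(7083, 190) ≈ 37.279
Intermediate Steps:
Function('v')(Y) = Add(Rational(1, 2), Mul(-1, Y)) (Function('v')(Y) = Add(2, Mul(Rational(-1, 2), Add(Y, Add(Y, 3)))) = Add(2, Mul(Rational(-1, 2), Add(Y, Add(3, Y)))) = Add(2, Mul(Rational(-1, 2), Add(3, Mul(2, Y)))) = Add(2, Add(Rational(-3, 2), Mul(-1, Y))) = Add(Rational(1, 2), Mul(-1, Y)))
Function('Z')(C) = Add(C, Mul(2, Pow(C, 2))) (Function('Z')(C) = Add(Add(Pow(C, 2), Pow(C, 2)), C) = Add(Mul(2, Pow(C, 2)), C) = Add(C, Mul(2, Pow(C, 2))))
s = 28 (s = Mul(Add(-2, Mul(-1, 2)), Add(1, Mul(2, Add(-2, Mul(-1, 2))))) = Mul(Add(-2, -2), Add(1, Mul(2, Add(-2, -2)))) = Mul(-4, Add(1, Mul(2, -4))) = Mul(-4, Add(1, -8)) = Mul(-4, -7) = 28)
Add(Mul(s, Add(Mul(26, Pow(65, -1)), Mul(45, Pow(76, -1)))), Function('v')(-9)) = Add(Mul(28, Add(Mul(26, Pow(65, -1)), Mul(45, Pow(76, -1)))), Add(Rational(1, 2), Mul(-1, -9))) = Add(Mul(28, Add(Mul(26, Rational(1, 65)), Mul(45, Rational(1, 76)))), Add(Rational(1, 2), 9)) = Add(Mul(28, Add(Rational(2, 5), Rational(45, 76))), Rational(19, 2)) = Add(Mul(28, Rational(377, 380)), Rational(19, 2)) = Add(Rational(2639, 95), Rational(19, 2)) = Rational(7083, 190)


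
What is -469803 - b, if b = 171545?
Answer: -641348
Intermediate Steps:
-469803 - b = -469803 - 1*171545 = -469803 - 171545 = -641348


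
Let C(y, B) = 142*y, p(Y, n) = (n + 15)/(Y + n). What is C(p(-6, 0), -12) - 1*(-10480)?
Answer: 10125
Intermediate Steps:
p(Y, n) = (15 + n)/(Y + n)
C(p(-6, 0), -12) - 1*(-10480) = 142*((15 + 0)/(-6 + 0)) - 1*(-10480) = 142*(15/(-6)) + 10480 = 142*(-⅙*15) + 10480 = 142*(-5/2) + 10480 = -355 + 10480 = 10125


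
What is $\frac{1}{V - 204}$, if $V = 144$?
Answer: $- \frac{1}{60} \approx -0.016667$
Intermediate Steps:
$\frac{1}{V - 204} = \frac{1}{144 - 204} = \frac{1}{-60} = - \frac{1}{60}$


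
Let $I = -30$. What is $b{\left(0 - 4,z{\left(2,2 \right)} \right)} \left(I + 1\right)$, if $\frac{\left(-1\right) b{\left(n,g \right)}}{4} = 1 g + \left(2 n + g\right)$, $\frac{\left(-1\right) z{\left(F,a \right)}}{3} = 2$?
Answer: $-2320$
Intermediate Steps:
$z{\left(F,a \right)} = -6$ ($z{\left(F,a \right)} = \left(-3\right) 2 = -6$)
$b{\left(n,g \right)} = - 8 g - 8 n$ ($b{\left(n,g \right)} = - 4 \left(1 g + \left(2 n + g\right)\right) = - 4 \left(g + \left(g + 2 n\right)\right) = - 4 \left(2 g + 2 n\right) = - 8 g - 8 n$)
$b{\left(0 - 4,z{\left(2,2 \right)} \right)} \left(I + 1\right) = \left(\left(-8\right) \left(-6\right) - 8 \left(0 - 4\right)\right) \left(-30 + 1\right) = \left(48 - -32\right) \left(-29\right) = \left(48 + 32\right) \left(-29\right) = 80 \left(-29\right) = -2320$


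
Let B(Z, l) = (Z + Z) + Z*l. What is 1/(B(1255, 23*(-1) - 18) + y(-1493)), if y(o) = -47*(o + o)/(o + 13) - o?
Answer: -740/35184651 ≈ -2.1032e-5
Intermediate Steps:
y(o) = -o - 94*o/(13 + o) (y(o) = -47*2*o/(13 + o) - o = -94*o/(13 + o) - o = -o - 94*o/(13 + o))
B(Z, l) = 2*Z + Z*l
1/(B(1255, 23*(-1) - 18) + y(-1493)) = 1/(1255*(2 + (23*(-1) - 18)) - 1*(-1493)*(107 - 1493)/(13 - 1493)) = 1/(1255*(2 + (-23 - 18)) - 1*(-1493)*(-1386)/(-1480)) = 1/(1255*(2 - 41) - 1*(-1493)*(-1/1480)*(-1386)) = 1/(1255*(-39) + 1034649/740) = 1/(-48945 + 1034649/740) = 1/(-35184651/740) = -740/35184651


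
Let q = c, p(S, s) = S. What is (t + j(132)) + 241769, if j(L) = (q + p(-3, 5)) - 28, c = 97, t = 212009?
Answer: 453844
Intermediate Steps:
q = 97
j(L) = 66 (j(L) = (97 - 3) - 28 = 94 - 28 = 66)
(t + j(132)) + 241769 = (212009 + 66) + 241769 = 212075 + 241769 = 453844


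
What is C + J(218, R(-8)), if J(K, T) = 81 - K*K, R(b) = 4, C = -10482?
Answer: -57925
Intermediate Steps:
J(K, T) = 81 - K**2
C + J(218, R(-8)) = -10482 + (81 - 1*218**2) = -10482 + (81 - 1*47524) = -10482 + (81 - 47524) = -10482 - 47443 = -57925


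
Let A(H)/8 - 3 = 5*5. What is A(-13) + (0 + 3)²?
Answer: 233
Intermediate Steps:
A(H) = 224 (A(H) = 24 + 8*(5*5) = 24 + 8*25 = 24 + 200 = 224)
A(-13) + (0 + 3)² = 224 + (0 + 3)² = 224 + 3² = 224 + 9 = 233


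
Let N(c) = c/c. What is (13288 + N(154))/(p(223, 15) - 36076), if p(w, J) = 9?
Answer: -13289/36067 ≈ -0.36845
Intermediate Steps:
N(c) = 1
(13288 + N(154))/(p(223, 15) - 36076) = (13288 + 1)/(9 - 36076) = 13289/(-36067) = 13289*(-1/36067) = -13289/36067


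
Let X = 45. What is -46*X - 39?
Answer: -2109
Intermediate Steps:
-46*X - 39 = -46*45 - 39 = -2070 - 39 = -2109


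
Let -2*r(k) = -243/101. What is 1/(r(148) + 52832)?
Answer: 202/10672307 ≈ 1.8928e-5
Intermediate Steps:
r(k) = 243/202 (r(k) = -(-243)/(2*101) = -½*(-243/101) = 243/202)
1/(r(148) + 52832) = 1/(243/202 + 52832) = 1/(10672307/202) = 202/10672307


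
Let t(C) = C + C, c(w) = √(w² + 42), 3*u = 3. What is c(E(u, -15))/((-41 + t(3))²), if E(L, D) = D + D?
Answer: √942/1225 ≈ 0.025055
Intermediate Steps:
u = 1 (u = (⅓)*3 = 1)
E(L, D) = 2*D
c(w) = √(42 + w²)
t(C) = 2*C
c(E(u, -15))/((-41 + t(3))²) = √(42 + (2*(-15))²)/((-41 + 2*3)²) = √(42 + (-30)²)/((-41 + 6)²) = √(42 + 900)/((-35)²) = √942/1225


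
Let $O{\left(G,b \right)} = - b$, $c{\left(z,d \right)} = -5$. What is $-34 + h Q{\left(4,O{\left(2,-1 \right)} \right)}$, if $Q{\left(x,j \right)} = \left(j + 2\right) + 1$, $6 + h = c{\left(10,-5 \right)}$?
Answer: $-78$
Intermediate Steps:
$h = -11$ ($h = -6 - 5 = -11$)
$Q{\left(x,j \right)} = 3 + j$ ($Q{\left(x,j \right)} = \left(2 + j\right) + 1 = 3 + j$)
$-34 + h Q{\left(4,O{\left(2,-1 \right)} \right)} = -34 - 11 \left(3 - -1\right) = -34 - 11 \left(3 + 1\right) = -34 - 44 = -78$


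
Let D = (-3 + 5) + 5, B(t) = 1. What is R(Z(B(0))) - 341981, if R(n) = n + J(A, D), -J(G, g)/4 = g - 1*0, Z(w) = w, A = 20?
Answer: -342008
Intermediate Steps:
D = 7 (D = 2 + 5 = 7)
J(G, g) = -4*g (J(G, g) = -4*(g - 1*0) = -4*(g + 0) = -4*g)
R(n) = -28 + n (R(n) = n - 4*7 = n - 28 = -28 + n)
R(Z(B(0))) - 341981 = (-28 + 1) - 341981 = -27 - 341981 = -342008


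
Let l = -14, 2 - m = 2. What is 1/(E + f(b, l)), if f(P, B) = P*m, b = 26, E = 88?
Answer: 1/88 ≈ 0.011364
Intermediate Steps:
m = 0 (m = 2 - 1*2 = 2 - 2 = 0)
f(P, B) = 0 (f(P, B) = P*0 = 0)
1/(E + f(b, l)) = 1/(88 + 0) = 1/88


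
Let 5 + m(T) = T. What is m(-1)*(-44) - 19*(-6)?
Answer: 378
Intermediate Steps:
m(T) = -5 + T
m(-1)*(-44) - 19*(-6) = (-5 - 1)*(-44) - 19*(-6) = -6*(-44) + 114 = 264 + 114 = 378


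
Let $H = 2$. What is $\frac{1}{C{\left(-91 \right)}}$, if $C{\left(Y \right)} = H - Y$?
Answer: $\frac{1}{93} \approx 0.010753$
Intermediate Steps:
$C{\left(Y \right)} = 2 - Y$
$\frac{1}{C{\left(-91 \right)}} = \frac{1}{2 - -91} = \frac{1}{2 + 91} = \frac{1}{93}$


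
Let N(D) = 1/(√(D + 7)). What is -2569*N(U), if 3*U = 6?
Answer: -2569/3 ≈ -856.33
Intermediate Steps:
U = 2 (U = (⅓)*6 = 2)
N(D) = (7 + D)^(-½) (N(D) = 1/(√(7 + D)) = (7 + D)^(-½))
-2569*N(U) = -2569/√(7 + 2) = -2569/√9 = -2569*⅓ = -2569/3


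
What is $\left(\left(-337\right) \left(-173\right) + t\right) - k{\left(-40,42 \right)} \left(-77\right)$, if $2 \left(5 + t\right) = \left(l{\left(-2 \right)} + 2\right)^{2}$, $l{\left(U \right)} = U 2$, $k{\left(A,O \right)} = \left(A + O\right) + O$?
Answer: $61686$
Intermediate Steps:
$k{\left(A,O \right)} = A + 2 O$
$l{\left(U \right)} = 2 U$
$t = -3$ ($t = -5 + \frac{\left(2 \left(-2\right) + 2\right)^{2}}{2} = -5 + \frac{\left(-4 + 2\right)^{2}}{2} = -5 + \frac{\left(-2\right)^{2}}{2} = -5 + \frac{1}{2} \cdot 4 = -5 + 2 = -3$)
$\left(\left(-337\right) \left(-173\right) + t\right) - k{\left(-40,42 \right)} \left(-77\right) = \left(\left(-337\right) \left(-173\right) - 3\right) - \left(-40 + 2 \cdot 42\right) \left(-77\right) = \left(58301 - 3\right) - \left(-40 + 84\right) \left(-77\right) = 58298 - 44 \left(-77\right) = 58298 - -3388 = 58298 + 3388 = 61686$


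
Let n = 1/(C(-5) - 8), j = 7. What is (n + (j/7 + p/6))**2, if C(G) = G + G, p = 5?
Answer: 256/81 ≈ 3.1605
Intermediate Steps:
C(G) = 2*G
n = -1/18 (n = 1/(2*(-5) - 8) = 1/(-10 - 8) = 1/(-18) = -1/18 ≈ -0.055556)
(n + (j/7 + p/6))**2 = (-1/18 + (7/7 + 5/6))**2 = (-1/18 + (7*(1/7) + 5*(1/6)))**2 = (-1/18 + (1 + 5/6))**2 = (-1/18 + 11/6)**2 = (16/9)**2 = 256/81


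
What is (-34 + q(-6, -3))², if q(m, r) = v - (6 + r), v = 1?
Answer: 1296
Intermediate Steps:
q(m, r) = -5 - r (q(m, r) = 1 - (6 + r) = 1 + (-6 - r) = -5 - r)
(-34 + q(-6, -3))² = (-34 + (-5 - 1*(-3)))² = (-34 + (-5 + 3))² = (-34 - 2)² = (-36)² = 1296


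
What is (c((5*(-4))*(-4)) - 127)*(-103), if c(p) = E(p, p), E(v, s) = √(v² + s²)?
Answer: 13081 - 8240*√2 ≈ 1427.9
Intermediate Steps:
E(v, s) = √(s² + v²)
c(p) = √2*√(p²) (c(p) = √(p² + p²) = √(2*p²) = √2*√(p²))
(c((5*(-4))*(-4)) - 127)*(-103) = (√2*√(((5*(-4))*(-4))²) - 127)*(-103) = (√2*√((-20*(-4))²) - 127)*(-103) = (√2*√(80²) - 127)*(-103) = (√2*√6400 - 127)*(-103) = (√2*80 - 127)*(-103) = (80*√2 - 127)*(-103) = (-127 + 80*√2)*(-103) = 13081 - 8240*√2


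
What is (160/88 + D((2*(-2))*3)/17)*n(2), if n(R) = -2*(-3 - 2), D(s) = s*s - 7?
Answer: 18470/187 ≈ 98.770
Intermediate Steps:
D(s) = -7 + s² (D(s) = s² - 7 = -7 + s²)
n(R) = 10 (n(R) = -2*(-5) = 10)
(160/88 + D((2*(-2))*3)/17)*n(2) = (160/88 + (-7 + ((2*(-2))*3)²)/17)*10 = (160*(1/88) + (-7 + (-4*3)²)*(1/17))*10 = (20/11 + (-7 + (-12)²)*(1/17))*10 = (20/11 + (-7 + 144)*(1/17))*10 = (20/11 + 137*(1/17))*10 = (20/11 + 137/17)*10 = (1847/187)*10 = 18470/187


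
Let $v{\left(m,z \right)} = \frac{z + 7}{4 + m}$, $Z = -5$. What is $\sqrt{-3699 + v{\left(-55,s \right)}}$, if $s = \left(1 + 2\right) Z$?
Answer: $\frac{i \sqrt{9620691}}{51} \approx 60.818 i$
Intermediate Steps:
$s = -15$ ($s = \left(1 + 2\right) \left(-5\right) = 3 \left(-5\right) = -15$)
$v{\left(m,z \right)} = \frac{7 + z}{4 + m}$
$\sqrt{-3699 + v{\left(-55,s \right)}} = \sqrt{-3699 + \frac{7 - 15}{4 - 55}} = \sqrt{-3699 + \frac{1}{-51} \left(-8\right)} = \sqrt{-3699 - - \frac{8}{51}} = \sqrt{-3699 + \frac{8}{51}} = \sqrt{- \frac{188641}{51}} = \frac{i \sqrt{9620691}}{51}$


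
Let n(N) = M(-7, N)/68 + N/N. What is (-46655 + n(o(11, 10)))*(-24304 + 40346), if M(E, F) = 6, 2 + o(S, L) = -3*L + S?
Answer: -12723174893/17 ≈ -7.4842e+8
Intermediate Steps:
o(S, L) = -2 + S - 3*L (o(S, L) = -2 + (-3*L + S) = -2 + (S - 3*L) = -2 + S - 3*L)
n(N) = 37/34 (n(N) = 6/68 + N/N = 6*(1/68) + 1 = 3/34 + 1 = 37/34)
(-46655 + n(o(11, 10)))*(-24304 + 40346) = (-46655 + 37/34)*(-24304 + 40346) = -1586233/34*16042 = -12723174893/17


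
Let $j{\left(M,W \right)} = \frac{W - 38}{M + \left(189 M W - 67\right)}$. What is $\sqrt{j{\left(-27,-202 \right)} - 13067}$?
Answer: $\frac{i \sqrt{216905512528877}}{128839} \approx 114.31 i$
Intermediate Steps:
$j{\left(M,W \right)} = \frac{-38 + W}{-67 + M + 189 M W}$ ($j{\left(M,W \right)} = \frac{-38 + W}{M + \left(189 M W - 67\right)} = \frac{-38 + W}{M + \left(-67 + 189 M W\right)} = \frac{-38 + W}{-67 + M + 189 M W}$)
$\sqrt{j{\left(-27,-202 \right)} - 13067} = \sqrt{\frac{-38 - 202}{-67 - 27 + 189 \left(-27\right) \left(-202\right)} - 13067} = \sqrt{\frac{1}{-67 - 27 + 1030806} \left(-240\right) - 13067} = \sqrt{\frac{1}{1030712} \left(-240\right) - 13067} = \sqrt{- \frac{30}{128839} - 13067} = \sqrt{- \frac{1683539243}{128839}} = \frac{i \sqrt{216905512528877}}{128839}$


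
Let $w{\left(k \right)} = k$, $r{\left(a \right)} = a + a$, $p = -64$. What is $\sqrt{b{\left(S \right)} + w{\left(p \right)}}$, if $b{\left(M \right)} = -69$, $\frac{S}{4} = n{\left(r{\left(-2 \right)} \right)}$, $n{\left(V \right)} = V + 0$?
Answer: $i \sqrt{133} \approx 11.533 i$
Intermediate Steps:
$r{\left(a \right)} = 2 a$
$n{\left(V \right)} = V$
$S = -16$ ($S = 4 \cdot 2 \left(-2\right) = 4 \left(-4\right) = -16$)
$\sqrt{b{\left(S \right)} + w{\left(p \right)}} = \sqrt{-69 - 64} = \sqrt{-133} = i \sqrt{133}$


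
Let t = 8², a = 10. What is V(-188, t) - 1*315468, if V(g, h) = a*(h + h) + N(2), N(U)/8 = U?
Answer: -314172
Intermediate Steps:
t = 64
N(U) = 8*U
V(g, h) = 16 + 20*h (V(g, h) = 10*(h + h) + 8*2 = 10*(2*h) + 16 = 20*h + 16 = 16 + 20*h)
V(-188, t) - 1*315468 = (16 + 20*64) - 1*315468 = (16 + 1280) - 315468 = 1296 - 315468 = -314172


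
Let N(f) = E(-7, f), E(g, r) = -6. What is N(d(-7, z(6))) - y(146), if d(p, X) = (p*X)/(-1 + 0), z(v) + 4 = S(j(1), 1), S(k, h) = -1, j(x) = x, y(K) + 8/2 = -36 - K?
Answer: 180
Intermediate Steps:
y(K) = -40 - K (y(K) = -4 + (-36 - K) = -40 - K)
z(v) = -5 (z(v) = -4 - 1 = -5)
d(p, X) = -X*p (d(p, X) = (X*p)/(-1) = (X*p)*(-1) = -X*p)
N(f) = -6
N(d(-7, z(6))) - y(146) = -6 - (-40 - 1*146) = -6 - (-40 - 146) = -6 - 1*(-186) = -6 + 186 = 180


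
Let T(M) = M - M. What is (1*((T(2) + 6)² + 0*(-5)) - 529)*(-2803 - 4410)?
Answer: 3556009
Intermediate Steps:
T(M) = 0
(1*((T(2) + 6)² + 0*(-5)) - 529)*(-2803 - 4410) = (1*((0 + 6)² + 0*(-5)) - 529)*(-2803 - 4410) = (1*(6² + 0) - 529)*(-7213) = (1*(36 + 0) - 529)*(-7213) = (1*36 - 529)*(-7213) = (36 - 529)*(-7213) = -493*(-7213) = 3556009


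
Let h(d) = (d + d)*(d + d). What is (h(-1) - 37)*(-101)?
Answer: 3333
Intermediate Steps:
h(d) = 4*d**2 (h(d) = (2*d)*(2*d) = 4*d**2)
(h(-1) - 37)*(-101) = (4*(-1)**2 - 37)*(-101) = (4*1 - 37)*(-101) = (4 - 37)*(-101) = -33*(-101) = 3333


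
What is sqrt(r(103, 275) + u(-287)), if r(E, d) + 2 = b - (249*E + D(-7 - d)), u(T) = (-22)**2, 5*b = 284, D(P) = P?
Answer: I*sqrt(620655)/5 ≈ 157.56*I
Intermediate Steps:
b = 284/5 (b = (1/5)*284 = 284/5 ≈ 56.800)
u(T) = 484
r(E, d) = 309/5 + d - 249*E (r(E, d) = -2 + (284/5 - (249*E + (-7 - d))) = -2 + (284/5 - (-7 - d + 249*E)) = -2 + (284/5 + (7 + d - 249*E)) = -2 + (319/5 + d - 249*E) = 309/5 + d - 249*E)
sqrt(r(103, 275) + u(-287)) = sqrt((309/5 + 275 - 249*103) + 484) = sqrt((309/5 + 275 - 25647) + 484) = sqrt(-126551/5 + 484) = sqrt(-124131/5) = I*sqrt(620655)/5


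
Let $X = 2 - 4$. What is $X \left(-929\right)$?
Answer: $1858$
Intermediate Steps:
$X = -2$ ($X = 2 - 4 = -2$)
$X \left(-929\right) = \left(-2\right) \left(-929\right) = 1858$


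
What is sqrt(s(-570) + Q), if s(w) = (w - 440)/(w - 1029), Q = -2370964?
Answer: I*sqrt(6062081511174)/1599 ≈ 1539.8*I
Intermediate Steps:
s(w) = (-440 + w)/(-1029 + w)
sqrt(s(-570) + Q) = sqrt((-440 - 570)/(-1029 - 570) - 2370964) = sqrt(-1010/(-1599) - 2370964) = sqrt(-1/1599*(-1010) - 2370964) = sqrt(1010/1599 - 2370964) = sqrt(-3791170426/1599) = I*sqrt(6062081511174)/1599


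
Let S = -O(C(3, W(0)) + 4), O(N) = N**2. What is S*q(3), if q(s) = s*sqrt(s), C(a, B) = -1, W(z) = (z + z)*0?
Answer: -27*sqrt(3) ≈ -46.765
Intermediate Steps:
W(z) = 0 (W(z) = (2*z)*0 = 0)
q(s) = s**(3/2)
S = -9 (S = -(-1 + 4)**2 = -1*3**2 = -1*9 = -9)
S*q(3) = -27*sqrt(3)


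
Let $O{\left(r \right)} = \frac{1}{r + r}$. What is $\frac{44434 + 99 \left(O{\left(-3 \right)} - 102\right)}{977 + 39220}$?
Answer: $\frac{68639}{80394} \approx 0.85378$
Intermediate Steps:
$O{\left(r \right)} = \frac{1}{2 r}$
$\frac{44434 + 99 \left(O{\left(-3 \right)} - 102\right)}{977 + 39220} = \frac{44434 + 99 \left(\frac{1}{2 \left(-3\right)} - 102\right)}{977 + 39220} = \frac{44434 + 99 \left(\frac{1}{2} \left(- \frac{1}{3}\right) - 102\right)}{40197} = \left(44434 + 99 \left(- \frac{1}{6} - 102\right)\right) \frac{1}{40197} = \left(44434 + 99 \left(- \frac{613}{6}\right)\right) \frac{1}{40197} = \left(44434 - \frac{20229}{2}\right) \frac{1}{40197} = \frac{68639}{2} \cdot \frac{1}{40197} = \frac{68639}{80394}$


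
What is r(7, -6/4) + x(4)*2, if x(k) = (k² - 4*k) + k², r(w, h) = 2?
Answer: 34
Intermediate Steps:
x(k) = -4*k + 2*k²
r(7, -6/4) + x(4)*2 = 2 + (2*4*(-2 + 4))*2 = 2 + (2*4*2)*2 = 2 + 16*2 = 2 + 32 = 34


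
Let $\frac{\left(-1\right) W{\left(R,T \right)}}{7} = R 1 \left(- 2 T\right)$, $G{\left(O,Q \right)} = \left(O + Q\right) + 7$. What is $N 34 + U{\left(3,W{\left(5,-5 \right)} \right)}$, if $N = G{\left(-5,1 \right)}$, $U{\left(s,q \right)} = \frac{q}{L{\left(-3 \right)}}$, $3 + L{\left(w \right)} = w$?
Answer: $\frac{481}{3} \approx 160.33$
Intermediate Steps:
$L{\left(w \right)} = -3 + w$
$G{\left(O,Q \right)} = 7 + O + Q$
$W{\left(R,T \right)} = 14 R T$ ($W{\left(R,T \right)} = - 7 R 1 \left(- 2 T\right) = - 7 R \left(- 2 T\right) = - 7 \left(- 2 R T\right) = 14 R T$)
$U{\left(s,q \right)} = - \frac{q}{6}$ ($U{\left(s,q \right)} = \frac{q}{-3 - 3} = \frac{q}{-6} = q \left(- \frac{1}{6}\right) = - \frac{q}{6}$)
$N = 3$ ($N = 7 - 5 + 1 = 3$)
$N 34 + U{\left(3,W{\left(5,-5 \right)} \right)} = 3 \cdot 34 - \frac{14 \cdot 5 \left(-5\right)}{6} = 102 - - \frac{175}{3} = 102 + \frac{175}{3} = \frac{481}{3}$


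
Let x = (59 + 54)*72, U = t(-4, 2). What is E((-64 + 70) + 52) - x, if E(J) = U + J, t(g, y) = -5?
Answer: -8083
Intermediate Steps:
U = -5
E(J) = -5 + J
x = 8136 (x = 113*72 = 8136)
E((-64 + 70) + 52) - x = (-5 + ((-64 + 70) + 52)) - 1*8136 = (-5 + (6 + 52)) - 8136 = (-5 + 58) - 8136 = 53 - 8136 = -8083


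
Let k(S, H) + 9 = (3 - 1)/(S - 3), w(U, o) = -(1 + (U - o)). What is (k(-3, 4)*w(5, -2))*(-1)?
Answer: -224/3 ≈ -74.667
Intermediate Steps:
w(U, o) = -1 + o - U (w(U, o) = -(1 + U - o) = -1 + o - U)
k(S, H) = -9 + 2/(-3 + S) (k(S, H) = -9 + (3 - 1)/(S - 3) = -9 + 2/(-3 + S))
(k(-3, 4)*w(5, -2))*(-1) = (((29 - 9*(-3))/(-3 - 3))*(-1 - 2 - 1*5))*(-1) = (((29 + 27)/(-6))*(-1 - 2 - 5))*(-1) = (-⅙*56*(-8))*(-1) = -28/3*(-8)*(-1) = (224/3)*(-1) = -224/3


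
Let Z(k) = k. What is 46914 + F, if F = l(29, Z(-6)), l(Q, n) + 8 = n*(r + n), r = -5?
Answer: 46972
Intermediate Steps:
l(Q, n) = -8 + n*(-5 + n)
F = 58 (F = -8 + (-6)**2 - 5*(-6) = -8 + 36 + 30 = 58)
46914 + F = 46914 + 58 = 46972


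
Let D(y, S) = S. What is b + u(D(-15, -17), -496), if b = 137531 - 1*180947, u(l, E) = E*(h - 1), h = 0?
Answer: -42920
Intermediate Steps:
u(l, E) = -E (u(l, E) = E*(0 - 1) = E*(-1) = -E)
b = -43416 (b = 137531 - 180947 = -43416)
b + u(D(-15, -17), -496) = -43416 - 1*(-496) = -43416 + 496 = -42920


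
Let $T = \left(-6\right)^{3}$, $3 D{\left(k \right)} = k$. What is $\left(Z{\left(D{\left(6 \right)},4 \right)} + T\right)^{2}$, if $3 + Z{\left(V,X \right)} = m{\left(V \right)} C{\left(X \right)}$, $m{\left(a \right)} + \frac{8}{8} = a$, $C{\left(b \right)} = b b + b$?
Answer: $39601$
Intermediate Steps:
$D{\left(k \right)} = \frac{k}{3}$
$T = -216$
$C{\left(b \right)} = b + b^{2}$ ($C{\left(b \right)} = b^{2} + b = b + b^{2}$)
$m{\left(a \right)} = -1 + a$
$Z{\left(V,X \right)} = -3 + X \left(1 + X\right) \left(-1 + V\right)$ ($Z{\left(V,X \right)} = -3 + \left(-1 + V\right) X \left(1 + X\right) = -3 + X \left(1 + X\right) \left(-1 + V\right)$)
$\left(Z{\left(D{\left(6 \right)},4 \right)} + T\right)^{2} = \left(\left(-3 + 4 \left(1 + 4\right) \left(-1 + \frac{1}{3} \cdot 6\right)\right) - 216\right)^{2} = \left(\left(-3 + 4 \cdot 5 \left(-1 + 2\right)\right) - 216\right)^{2} = \left(\left(-3 + 4 \cdot 5 \cdot 1\right) - 216\right)^{2} = \left(\left(-3 + 20\right) - 216\right)^{2} = \left(17 - 216\right)^{2} = \left(-199\right)^{2} = 39601$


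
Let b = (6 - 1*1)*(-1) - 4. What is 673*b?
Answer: -6057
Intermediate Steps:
b = -9 (b = (6 - 1)*(-1) - 4 = 5*(-1) - 4 = -5 - 4 = -9)
673*b = 673*(-9) = -6057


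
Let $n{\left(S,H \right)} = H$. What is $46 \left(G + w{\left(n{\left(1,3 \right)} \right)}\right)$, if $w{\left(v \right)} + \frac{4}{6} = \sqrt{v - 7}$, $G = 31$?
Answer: $\frac{4186}{3} + 92 i \approx 1395.3 + 92.0 i$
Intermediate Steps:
$w{\left(v \right)} = - \frac{2}{3} + \sqrt{-7 + v}$ ($w{\left(v \right)} = - \frac{2}{3} + \sqrt{v - 7} = - \frac{2}{3} + \sqrt{-7 + v}$)
$46 \left(G + w{\left(n{\left(1,3 \right)} \right)}\right) = 46 \left(31 - \left(\frac{2}{3} - \sqrt{-7 + 3}\right)\right) = 46 \left(31 - \left(\frac{2}{3} - \sqrt{-4}\right)\right) = 46 \left(31 - \left(\frac{2}{3} - 2 i\right)\right) = 46 \left(\frac{91}{3} + 2 i\right) = \frac{4186}{3} + 92 i$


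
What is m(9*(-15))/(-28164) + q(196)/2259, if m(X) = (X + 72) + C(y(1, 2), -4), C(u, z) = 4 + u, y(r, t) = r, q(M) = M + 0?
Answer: 941861/10603746 ≈ 0.088823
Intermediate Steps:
q(M) = M
m(X) = 77 + X (m(X) = (X + 72) + (4 + 1) = (72 + X) + 5 = 77 + X)
m(9*(-15))/(-28164) + q(196)/2259 = (77 + 9*(-15))/(-28164) + 196/2259 = (77 - 135)*(-1/28164) + 196*(1/2259) = -58*(-1/28164) + 196/2259 = 29/14082 + 196/2259 = 941861/10603746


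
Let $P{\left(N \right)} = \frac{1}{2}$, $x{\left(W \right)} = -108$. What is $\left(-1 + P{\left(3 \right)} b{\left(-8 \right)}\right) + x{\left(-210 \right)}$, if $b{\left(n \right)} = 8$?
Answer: $-105$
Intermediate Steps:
$P{\left(N \right)} = \frac{1}{2}$
$\left(-1 + P{\left(3 \right)} b{\left(-8 \right)}\right) + x{\left(-210 \right)} = \left(-1 + \frac{1}{2} \cdot 8\right) - 108 = \left(-1 + 4\right) - 108 = 3 - 108 = -105$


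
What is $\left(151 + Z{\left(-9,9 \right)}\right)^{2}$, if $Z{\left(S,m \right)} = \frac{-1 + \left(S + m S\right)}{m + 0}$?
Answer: $\frac{1607824}{81} \approx 19850.0$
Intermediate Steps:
$Z{\left(S,m \right)} = \frac{-1 + S + S m}{m}$ ($Z{\left(S,m \right)} = \frac{-1 + \left(S + S m\right)}{m} = \frac{-1 + S + S m}{m}$)
$\left(151 + Z{\left(-9,9 \right)}\right)^{2} = \left(151 + \frac{-1 - 9 - 81}{9}\right)^{2} = \left(151 + \frac{1}{9} \left(-91\right)\right)^{2} = \left(151 - \frac{91}{9}\right)^{2} = \left(\frac{1268}{9}\right)^{2} = \frac{1607824}{81}$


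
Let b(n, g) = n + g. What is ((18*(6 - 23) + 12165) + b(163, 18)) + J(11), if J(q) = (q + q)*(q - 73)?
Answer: 10676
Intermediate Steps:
J(q) = 2*q*(-73 + q) (J(q) = (2*q)*(-73 + q) = 2*q*(-73 + q))
b(n, g) = g + n
((18*(6 - 23) + 12165) + b(163, 18)) + J(11) = ((18*(6 - 23) + 12165) + (18 + 163)) + 2*11*(-73 + 11) = ((18*(-17) + 12165) + 181) + 2*11*(-62) = ((-306 + 12165) + 181) - 1364 = (11859 + 181) - 1364 = 12040 - 1364 = 10676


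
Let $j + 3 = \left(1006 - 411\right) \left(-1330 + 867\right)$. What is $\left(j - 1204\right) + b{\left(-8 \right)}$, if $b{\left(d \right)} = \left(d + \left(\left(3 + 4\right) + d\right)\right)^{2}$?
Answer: $-276611$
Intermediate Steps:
$b{\left(d \right)} = \left(7 + 2 d\right)^{2}$ ($b{\left(d \right)} = \left(d + \left(7 + d\right)\right)^{2} = \left(7 + 2 d\right)^{2}$)
$j = -275488$ ($j = -3 + \left(1006 - 411\right) \left(-1330 + 867\right) = -3 + 595 \left(-463\right) = -3 - 275485 = -275488$)
$\left(j - 1204\right) + b{\left(-8 \right)} = \left(-275488 - 1204\right) + \left(7 + 2 \left(-8\right)\right)^{2} = -276692 + \left(7 - 16\right)^{2} = -276692 + \left(-9\right)^{2} = -276692 + 81 = -276611$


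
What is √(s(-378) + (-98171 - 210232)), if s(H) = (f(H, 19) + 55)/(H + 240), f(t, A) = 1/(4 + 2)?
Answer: I*√5873234345/138 ≈ 555.34*I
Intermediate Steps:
f(t, A) = ⅙ (f(t, A) = 1/6 = ⅙)
s(H) = 331/(6*(240 + H)) (s(H) = (⅙ + 55)/(H + 240) = 331/(6*(240 + H)))
√(s(-378) + (-98171 - 210232)) = √(331/(6*(240 - 378)) + (-98171 - 210232)) = √((331/6)/(-138) - 308403) = √((331/6)*(-1/138) - 308403) = √(-331/828 - 308403) = √(-255358015/828) = I*√5873234345/138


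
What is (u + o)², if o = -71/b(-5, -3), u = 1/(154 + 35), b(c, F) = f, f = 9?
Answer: 2220100/35721 ≈ 62.151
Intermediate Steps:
b(c, F) = 9
u = 1/189 ≈ 0.0052910
o = -71/9 ≈ -7.8889
(u + o)² = (1/189 - 71/9)² = (-1490/189)² = 2220100/35721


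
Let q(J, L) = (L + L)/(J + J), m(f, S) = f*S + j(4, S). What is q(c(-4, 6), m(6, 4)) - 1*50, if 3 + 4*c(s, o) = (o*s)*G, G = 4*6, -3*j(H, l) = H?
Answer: -87122/1737 ≈ -50.157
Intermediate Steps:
j(H, l) = -H/3
G = 24
m(f, S) = -4/3 + S*f (m(f, S) = f*S - ⅓*4 = S*f - 4/3 = -4/3 + S*f)
c(s, o) = -¾ + 6*o*s (c(s, o) = -¾ + ((o*s)*24)/4 = -¾ + (24*o*s)/4 = -¾ + 6*o*s)
q(J, L) = L/J (q(J, L) = (2*L)/((2*J)) = (2*L)*(1/(2*J)) = L/J)
q(c(-4, 6), m(6, 4)) - 1*50 = (-4/3 + 4*6)/(-¾ + 6*6*(-4)) - 1*50 = (-4/3 + 24)/(-¾ - 144) - 50 = 68/(3*(-579/4)) - 50 = (68/3)*(-4/579) - 50 = -272/1737 - 50 = -87122/1737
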